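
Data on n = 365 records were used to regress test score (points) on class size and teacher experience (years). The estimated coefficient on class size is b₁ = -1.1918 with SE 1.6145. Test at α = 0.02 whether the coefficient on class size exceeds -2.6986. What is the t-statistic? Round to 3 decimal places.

t = 0.933

H₀: β₁ = -2.6986 vs H₁: β₁ > -2.6986.
t = (b₁ − β₁⁰)/SE = (-1.1918 − (-2.6986)) / 1.6145 = 0.933.
df = n − k − 1 = 365 − 2 − 1 = 362.
One-sided p ≈ 0.1756, which is ≥ 0.02, so fail to reject H₀.
The data do not give significant evidence that the true slope on class size exceeds -2.6986 points per unit, holding the other predictors fixed.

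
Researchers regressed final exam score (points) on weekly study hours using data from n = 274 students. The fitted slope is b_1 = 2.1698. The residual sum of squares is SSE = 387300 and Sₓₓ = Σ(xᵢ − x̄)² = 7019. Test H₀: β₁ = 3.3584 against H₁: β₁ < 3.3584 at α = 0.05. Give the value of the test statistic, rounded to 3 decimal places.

MSE = SSE/(n − 2) = 387300/272 = 1423.9.
SE(b_1) = √(MSE/Sₓₓ) = √(1423.9/7019) = 0.450403.
t = (2.1698 − 3.3584) / 0.450403 = -2.639.
df = n − 2 = 272.
One-sided p ≈ 0.0044, which is < 0.05, so reject H₀.
There is evidence that the true slope on weekly study hours is below 3.3584 points per unit.

t = -2.639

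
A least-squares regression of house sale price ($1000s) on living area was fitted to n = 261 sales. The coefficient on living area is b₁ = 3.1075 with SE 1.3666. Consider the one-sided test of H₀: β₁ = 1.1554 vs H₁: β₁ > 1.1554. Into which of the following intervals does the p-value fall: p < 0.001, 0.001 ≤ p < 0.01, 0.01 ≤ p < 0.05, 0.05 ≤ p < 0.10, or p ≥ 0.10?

0.05 ≤ p < 0.10

t = (3.1075 − 1.1554) / 1.3666 = 1.428.
df = n − 2 = 261 − 2 = 259.
One-sided p = P(T_{259} > t) ≈ 0.0772.
So 0.05 ≤ p < 0.10.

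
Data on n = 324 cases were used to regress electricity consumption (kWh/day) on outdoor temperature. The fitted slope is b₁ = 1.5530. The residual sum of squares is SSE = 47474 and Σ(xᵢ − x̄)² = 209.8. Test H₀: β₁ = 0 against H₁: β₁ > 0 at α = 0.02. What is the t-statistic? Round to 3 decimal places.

MSE = SSE/(n − 2) = 47474/322 = 147.435.
SE(b₁) = √(MSE/Sₓₓ) = √(147.435/209.8) = 0.838296.
t = 1.5530 / 0.838296 = 1.853.
df = n − 2 = 322.
One-sided p ≈ 0.0324, which is ≥ 0.02, so fail to reject H₀.
The data do not give significant evidence that the true slope on outdoor temperature is positive.

t = 1.853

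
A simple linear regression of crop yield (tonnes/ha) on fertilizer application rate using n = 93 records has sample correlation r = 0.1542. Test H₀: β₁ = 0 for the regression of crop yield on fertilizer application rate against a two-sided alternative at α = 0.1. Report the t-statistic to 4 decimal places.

t = r·√(n − 2)/√(1 − r²) = 0.1542·√91/√0.976222 = 1.4888.
df = n − 2 = 91.
Two-sided p ≈ 0.1400, which is ≥ 0.1, so fail to reject H₀.
The data do not give significant evidence of a linear association between fertilizer application rate and crop yield.

t = 1.4888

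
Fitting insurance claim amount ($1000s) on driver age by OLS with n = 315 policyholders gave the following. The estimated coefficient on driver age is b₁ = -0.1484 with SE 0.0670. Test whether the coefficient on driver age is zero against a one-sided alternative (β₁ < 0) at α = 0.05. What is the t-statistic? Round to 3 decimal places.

t = -2.215

H₀: β₁ = 0 vs H₁: β₁ < 0.
t = (b₁ − β₁⁰)/SE = -0.1484 / 0.0670 = -2.215.
df = n − 2 = 315 − 2 = 313.
One-sided p ≈ 0.0137, which is < 0.05, so reject H₀.
There is evidence that the true slope on driver age is negative.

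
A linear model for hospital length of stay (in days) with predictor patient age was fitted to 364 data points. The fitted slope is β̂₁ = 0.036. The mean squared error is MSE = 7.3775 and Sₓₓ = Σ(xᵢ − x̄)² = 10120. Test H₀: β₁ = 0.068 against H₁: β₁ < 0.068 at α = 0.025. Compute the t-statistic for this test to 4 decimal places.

SE(β̂₁) = √(MSE/Sₓₓ) = √(7.3775/10120) = 0.027.
t = (0.036 − 0.068) / 0.027 = -1.1852.
df = n − 2 = 362.
One-sided p ≈ 0.1184, which is ≥ 0.025, so fail to reject H₀.
The data do not give significant evidence that the true slope on patient age is below 0.068 days per unit.

t = -1.1852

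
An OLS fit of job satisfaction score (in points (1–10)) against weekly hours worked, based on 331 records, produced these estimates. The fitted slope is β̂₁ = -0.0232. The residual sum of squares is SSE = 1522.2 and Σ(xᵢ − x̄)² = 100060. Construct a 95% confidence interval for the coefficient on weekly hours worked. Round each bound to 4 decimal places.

MSE = SSE/(n − 2) = 1522.2/329 = 4.62675.
SE(β̂₁) = √(MSE/Sₓₓ) = √(4.62675/100060) = 0.00679998.
df = n − 2 = 329.
t* = t_{0.025, 329} = 1.967201.
Margin = t* × SE = 1.967201 × 0.00679998 = 0.013377.
CI: -0.0232 ± 0.013377 → (-0.0366, -0.0098).
With 95% confidence, each one-unit increase in weekly hours worked is associated with a change of between -0.0366 and -0.0098 points (1–10) in job satisfaction score.

(-0.0366, -0.0098)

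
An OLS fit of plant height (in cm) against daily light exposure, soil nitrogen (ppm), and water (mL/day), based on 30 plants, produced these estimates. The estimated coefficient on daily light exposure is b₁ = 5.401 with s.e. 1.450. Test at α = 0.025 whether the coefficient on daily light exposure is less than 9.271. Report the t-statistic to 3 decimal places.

H₀: β₁ = 9.271 vs H₁: β₁ < 9.271.
t = (b₁ − β₁⁰)/SE = (5.401 − 9.271) / 1.450 = -2.669.
df = n − k − 1 = 30 − 3 − 1 = 26.
One-sided p ≈ 0.0065, which is < 0.025, so reject H₀.
There is evidence that the true slope on daily light exposure is below 9.271 cm per unit, holding the other predictors fixed.

t = -2.669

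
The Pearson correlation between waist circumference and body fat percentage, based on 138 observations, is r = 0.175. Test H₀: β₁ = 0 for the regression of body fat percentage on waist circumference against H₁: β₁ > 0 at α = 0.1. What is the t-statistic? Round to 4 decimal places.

t = r·√(n − 2)/√(1 − r²) = 0.175·√136/√0.969375 = 2.0728.
df = n − 2 = 136.
One-sided p ≈ 0.0200, which is < 0.1, so reject H₀.
There is evidence of a linear association between waist circumference and body fat percentage.

t = 2.0728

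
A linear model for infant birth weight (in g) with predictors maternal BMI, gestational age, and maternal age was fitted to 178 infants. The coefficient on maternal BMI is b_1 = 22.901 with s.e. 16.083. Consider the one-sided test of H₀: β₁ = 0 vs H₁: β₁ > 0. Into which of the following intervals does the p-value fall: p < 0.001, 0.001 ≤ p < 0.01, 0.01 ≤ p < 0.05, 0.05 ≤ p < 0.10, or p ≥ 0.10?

0.05 ≤ p < 0.10

t = 22.901 / 16.083 = 1.424.
df = n − k − 1 = 178 − 3 − 1 = 174.
One-sided p = P(T_{174} > t) ≈ 0.0781.
So 0.05 ≤ p < 0.10.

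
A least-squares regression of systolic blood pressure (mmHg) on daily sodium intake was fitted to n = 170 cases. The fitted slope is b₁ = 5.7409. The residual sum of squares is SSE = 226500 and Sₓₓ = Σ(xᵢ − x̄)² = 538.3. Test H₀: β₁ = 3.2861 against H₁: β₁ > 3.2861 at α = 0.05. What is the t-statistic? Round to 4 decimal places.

t = 1.5511

MSE = SSE/(n − 2) = 226500/168 = 1348.21.
SE(b₁) = √(MSE/Sₓₓ) = √(1348.21/538.3) = 1.58259.
t = (5.7409 − 3.2861) / 1.58259 = 1.5511.
df = n − 2 = 168.
One-sided p ≈ 0.0614, which is ≥ 0.05, so fail to reject H₀.
The data do not give significant evidence that the true slope on daily sodium intake exceeds 3.2861 mmHg per unit.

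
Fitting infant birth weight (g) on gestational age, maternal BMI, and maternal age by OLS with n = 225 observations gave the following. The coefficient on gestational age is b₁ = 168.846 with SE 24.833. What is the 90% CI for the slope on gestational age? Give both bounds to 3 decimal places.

df = n − k − 1 = 225 − 3 − 1 = 221.
t* = t_{0.05, 221} = 1.651778.
Margin = t* × SE = 1.651778 × 24.833 = 41.01860.
CI: 168.846 ± 41.01860 → (127.827, 209.865).
With 90% confidence, each one-unit increase in gestational age is associated with a change of between 127.827 and 209.865 g in infant birth weight, holding the other predictors fixed.

(127.827, 209.865)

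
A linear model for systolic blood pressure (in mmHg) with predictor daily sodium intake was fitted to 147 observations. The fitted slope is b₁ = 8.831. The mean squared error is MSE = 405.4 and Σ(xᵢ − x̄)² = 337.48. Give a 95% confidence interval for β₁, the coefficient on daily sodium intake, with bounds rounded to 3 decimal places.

(6.665, 10.997)

SE(b₁) = √(MSE/Sₓₓ) = √(405.4/337.48) = 1.09602.
df = n − 2 = 145.
t* = t_{0.025, 145} = 1.97646.
Margin = t* × SE = 1.97646 × 1.09602 = 2.16624.
CI: 8.831 ± 2.16624 → (6.665, 10.997).
With 95% confidence, each one-unit increase in daily sodium intake is associated with a change of between 6.665 and 10.997 mmHg in systolic blood pressure.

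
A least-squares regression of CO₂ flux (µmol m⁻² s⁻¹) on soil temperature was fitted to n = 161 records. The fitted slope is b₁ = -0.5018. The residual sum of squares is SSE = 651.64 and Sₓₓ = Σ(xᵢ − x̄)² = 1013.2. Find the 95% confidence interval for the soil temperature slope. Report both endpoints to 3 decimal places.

MSE = SSE/(n − 2) = 651.64/159 = 4.09836.
SE(b₁) = √(MSE/Sₓₓ) = √(4.09836/1013.2) = 0.0636001.
df = n − 2 = 159.
t* = t_{0.025, 159} = 1.974996.
Margin = t* × SE = 1.974996 × 0.0636001 = 0.12561.
CI: -0.5018 ± 0.12561 → (-0.627, -0.376).
With 95% confidence, each one-unit increase in soil temperature is associated with a change of between -0.627 and -0.376 µmol m⁻² s⁻¹ in CO₂ flux.

(-0.627, -0.376)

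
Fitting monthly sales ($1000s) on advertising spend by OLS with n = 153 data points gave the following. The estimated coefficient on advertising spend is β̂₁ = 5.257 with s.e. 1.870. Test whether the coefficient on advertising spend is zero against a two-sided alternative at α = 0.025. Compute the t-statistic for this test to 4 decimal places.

t = 2.8112

H₀: β₁ = 0 vs H₁: β₁ ≠ 0.
t = (β̂₁ − β₁⁰)/SE = 5.257 / 1.870 = 2.8112.
df = n − 2 = 153 − 2 = 151.
Two-sided p ≈ 0.0056, which is < 0.025, so reject H₀.
There is evidence that advertising spend is associated with monthly sales.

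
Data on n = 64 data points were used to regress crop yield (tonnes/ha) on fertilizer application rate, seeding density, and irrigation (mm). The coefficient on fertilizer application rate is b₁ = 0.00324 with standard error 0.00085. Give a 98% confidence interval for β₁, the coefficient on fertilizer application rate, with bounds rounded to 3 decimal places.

df = n − k − 1 = 64 − 3 − 1 = 60.
t* = t_{0.01, 60} = 2.390119.
Margin = t* × SE = 2.390119 × 0.00085 = 0.00203.
CI: 0.00324 ± 0.00203 → (0.001, 0.005).
With 98% confidence, each one-unit increase in fertilizer application rate is associated with a change of between 0.001 and 0.005 tonnes/ha in crop yield, holding the other predictors fixed.

(0.001, 0.005)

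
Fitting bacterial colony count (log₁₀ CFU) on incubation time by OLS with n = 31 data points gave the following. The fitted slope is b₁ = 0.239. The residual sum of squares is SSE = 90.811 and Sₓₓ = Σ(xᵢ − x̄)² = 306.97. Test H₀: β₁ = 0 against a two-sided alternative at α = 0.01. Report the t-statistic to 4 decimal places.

MSE = SSE/(n − 2) = 90.811/29 = 3.13141.
SE(b₁) = √(MSE/Sₓₓ) = √(3.13141/306.97) = 0.101.
t = 0.239 / 0.101 = 2.3663.
df = n − 2 = 29.
Two-sided p ≈ 0.0249, which is ≥ 0.01, so fail to reject H₀.
The data do not give significant evidence of an association between incubation time and bacterial colony count.

t = 2.3663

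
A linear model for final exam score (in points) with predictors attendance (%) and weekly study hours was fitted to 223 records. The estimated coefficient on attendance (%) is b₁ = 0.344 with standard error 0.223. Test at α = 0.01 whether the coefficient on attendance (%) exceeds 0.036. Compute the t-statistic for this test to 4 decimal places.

H₀: β₁ = 0.036 vs H₁: β₁ > 0.036.
t = (b₁ − β₁⁰)/SE = (0.344 − 0.036) / 0.223 = 1.3812.
df = n − k − 1 = 223 − 2 − 1 = 220.
One-sided p ≈ 0.0843, which is ≥ 0.01, so fail to reject H₀.
The data do not give significant evidence that the true slope on attendance (%) exceeds 0.036 points per unit, holding the other predictors fixed.

t = 1.3812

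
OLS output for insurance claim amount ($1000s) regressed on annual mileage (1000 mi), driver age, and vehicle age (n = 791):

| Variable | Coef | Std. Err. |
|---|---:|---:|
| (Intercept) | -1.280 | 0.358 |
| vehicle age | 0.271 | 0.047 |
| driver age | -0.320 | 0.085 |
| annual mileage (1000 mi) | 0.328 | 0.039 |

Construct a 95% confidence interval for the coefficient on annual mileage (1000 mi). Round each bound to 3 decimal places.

(0.251, 0.405)

Read off: b = 0.328, SE = 0.039 for annual mileage (1000 mi).
df = n − k − 1 = 791 − 3 − 1 = 787.
t* = t_{0.025, 787} = 1.962983.
Margin = t* × SE = 1.962983 × 0.039 = 0.07656.
CI: 0.328 ± 0.07656 → (0.251, 0.405).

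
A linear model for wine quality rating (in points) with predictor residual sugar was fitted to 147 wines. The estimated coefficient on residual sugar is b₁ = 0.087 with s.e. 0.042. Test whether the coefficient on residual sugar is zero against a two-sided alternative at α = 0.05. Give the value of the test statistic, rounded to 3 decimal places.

t = 2.071

H₀: β₁ = 0 vs H₁: β₁ ≠ 0.
t = (b₁ − β₁⁰)/SE = 0.087 / 0.042 = 2.071.
df = n − 2 = 147 − 2 = 145.
Two-sided p ≈ 0.0401, which is < 0.05, so reject H₀.
There is evidence that residual sugar is associated with wine quality rating.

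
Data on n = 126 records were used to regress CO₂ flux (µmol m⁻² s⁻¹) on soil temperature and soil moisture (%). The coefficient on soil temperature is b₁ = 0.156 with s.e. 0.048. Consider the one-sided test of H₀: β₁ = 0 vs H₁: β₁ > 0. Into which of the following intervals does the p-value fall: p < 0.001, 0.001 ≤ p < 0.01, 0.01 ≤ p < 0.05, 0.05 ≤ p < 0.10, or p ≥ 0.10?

p < 0.001

t = 0.156 / 0.048 = 3.250.
df = n − k − 1 = 126 − 2 − 1 = 123.
One-sided p = P(T_{123} > t) ≈ 0.0007.
So p < 0.001.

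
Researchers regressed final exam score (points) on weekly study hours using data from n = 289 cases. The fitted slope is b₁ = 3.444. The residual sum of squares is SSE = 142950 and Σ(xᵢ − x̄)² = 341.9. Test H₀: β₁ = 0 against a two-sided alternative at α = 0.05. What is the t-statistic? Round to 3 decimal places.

t = 2.853

MSE = SSE/(n − 2) = 142950/287 = 498.084.
SE(b₁) = √(MSE/Sₓₓ) = √(498.084/341.9) = 1.20698.
t = 3.444 / 1.20698 = 2.853.
df = n − 2 = 287.
Two-sided p ≈ 0.0046, which is < 0.05, so reject H₀.
There is evidence that weekly study hours is associated with final exam score.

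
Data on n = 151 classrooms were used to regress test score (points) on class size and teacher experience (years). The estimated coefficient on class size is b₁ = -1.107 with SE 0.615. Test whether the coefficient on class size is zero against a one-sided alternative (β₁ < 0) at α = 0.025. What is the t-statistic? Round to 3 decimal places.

H₀: β₁ = 0 vs H₁: β₁ < 0.
t = (b₁ − β₁⁰)/SE = -1.107 / 0.615 = -1.800.
df = n − k − 1 = 151 − 2 − 1 = 148.
One-sided p ≈ 0.0369, which is ≥ 0.025, so fail to reject H₀.
The data do not give significant evidence that the true slope on class size is negative, holding the other predictors fixed.

t = -1.800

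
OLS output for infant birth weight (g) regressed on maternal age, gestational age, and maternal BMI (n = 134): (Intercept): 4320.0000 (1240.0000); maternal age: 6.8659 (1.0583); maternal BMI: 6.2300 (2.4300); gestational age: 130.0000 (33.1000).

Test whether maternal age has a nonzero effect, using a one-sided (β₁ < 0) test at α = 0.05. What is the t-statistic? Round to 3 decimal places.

Read off: b = 6.8659, SE = 1.0583 for maternal age.
H₀: β₁ = 0 vs H₁: β₁ < 0.
t = 6.8659 / 1.0583 = 6.488.
df = n − k − 1 = 134 − 3 − 1 = 130.
One-sided p ≈ 1.0000, which is ≥ 0.05, so fail to reject H₀.
The data do not give significant evidence that the true slope on maternal age is negative, holding the other predictors fixed.

t = 6.488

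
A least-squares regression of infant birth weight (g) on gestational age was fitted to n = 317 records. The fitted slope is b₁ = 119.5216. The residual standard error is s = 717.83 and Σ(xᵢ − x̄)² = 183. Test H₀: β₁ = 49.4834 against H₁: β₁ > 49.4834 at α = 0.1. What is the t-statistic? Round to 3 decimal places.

t = 1.320

SE(b₁) = s/√Sₓₓ = 717.83/√183 = 53.0635.
t = (119.5216 − 49.4834) / 53.0635 = 1.320.
df = n − 2 = 315.
One-sided p ≈ 0.0939, which is < 0.1, so reject H₀.
There is evidence that the true slope on gestational age exceeds 49.4834 g per unit.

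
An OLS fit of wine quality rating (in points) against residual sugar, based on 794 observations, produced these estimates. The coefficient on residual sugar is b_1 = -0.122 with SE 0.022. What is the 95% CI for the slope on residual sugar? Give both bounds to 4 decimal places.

df = n − 2 = 794 − 2 = 792.
t* = t_{0.025, 792} = 1.962964.
Margin = t* × SE = 1.962964 × 0.022 = 0.043185.
CI: -0.122 ± 0.043185 → (-0.1652, -0.0788).
With 95% confidence, each one-unit increase in residual sugar is associated with a change of between -0.1652 and -0.0788 points in wine quality rating.

(-0.1652, -0.0788)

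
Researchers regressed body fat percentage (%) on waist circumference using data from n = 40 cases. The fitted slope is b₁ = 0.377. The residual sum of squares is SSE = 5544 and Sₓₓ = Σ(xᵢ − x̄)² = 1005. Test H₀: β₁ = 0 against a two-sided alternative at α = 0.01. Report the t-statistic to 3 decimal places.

t = 0.989

MSE = SSE/(n − 2) = 5544/38 = 145.895.
SE(b₁) = √(MSE/Sₓₓ) = √(145.895/1005) = 0.38101.
t = 0.377 / 0.38101 = 0.989.
df = n − 2 = 38.
Two-sided p ≈ 0.3287, which is ≥ 0.01, so fail to reject H₀.
The data do not give significant evidence of an association between waist circumference and body fat percentage.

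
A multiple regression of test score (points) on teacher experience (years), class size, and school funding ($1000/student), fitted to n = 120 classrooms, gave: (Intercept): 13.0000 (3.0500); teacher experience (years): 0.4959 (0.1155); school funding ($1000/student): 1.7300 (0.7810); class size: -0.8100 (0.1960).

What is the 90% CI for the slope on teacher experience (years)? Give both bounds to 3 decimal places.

(0.304, 0.687)

Read off: b = 0.4959, SE = 0.1155 for teacher experience (years).
df = n − k − 1 = 120 − 3 − 1 = 116.
t* = t_{0.05, 116} = 1.658096.
Margin = t* × SE = 1.658096 × 0.1155 = 0.19151.
CI: 0.4959 ± 0.19151 → (0.304, 0.687).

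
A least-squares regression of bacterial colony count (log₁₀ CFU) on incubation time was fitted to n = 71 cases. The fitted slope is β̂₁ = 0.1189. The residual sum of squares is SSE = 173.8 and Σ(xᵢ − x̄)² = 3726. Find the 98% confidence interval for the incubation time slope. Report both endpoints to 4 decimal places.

(0.0570, 0.1808)

MSE = SSE/(n − 2) = 173.8/69 = 2.51884.
SE(β̂₁) = √(MSE/Sₓₓ) = √(2.51884/3726) = 0.0260003.
df = n − 2 = 69.
t* = t_{0.01, 69} = 2.381615.
Margin = t* × SE = 2.381615 × 0.0260003 = 0.061923.
CI: 0.1189 ± 0.061923 → (0.0570, 0.1808).
With 98% confidence, each one-unit increase in incubation time is associated with a change of between 0.0570 and 0.1808 log₁₀ CFU in bacterial colony count.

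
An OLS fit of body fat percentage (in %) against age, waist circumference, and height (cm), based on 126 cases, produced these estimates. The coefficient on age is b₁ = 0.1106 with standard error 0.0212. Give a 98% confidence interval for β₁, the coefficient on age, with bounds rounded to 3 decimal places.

df = n − k − 1 = 126 − 3 − 1 = 122.
t* = t_{0.01, 122} = 2.357302.
Margin = t* × SE = 2.357302 × 0.0212 = 0.04997.
CI: 0.1106 ± 0.04997 → (0.061, 0.161).
With 98% confidence, each one-unit increase in age is associated with a change of between 0.061 and 0.161 % in body fat percentage, holding the other predictors fixed.

(0.061, 0.161)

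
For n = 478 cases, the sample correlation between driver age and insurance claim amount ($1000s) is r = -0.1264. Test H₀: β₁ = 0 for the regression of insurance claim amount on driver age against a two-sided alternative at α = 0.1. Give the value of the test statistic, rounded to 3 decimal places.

t = -2.780

t = r·√(n − 2)/√(1 − r²) = -0.1264·√476/√0.984023 = -2.780.
df = n − 2 = 476.
Two-sided p ≈ 0.0057, which is < 0.1, so reject H₀.
There is evidence of a linear association between driver age and insurance claim amount.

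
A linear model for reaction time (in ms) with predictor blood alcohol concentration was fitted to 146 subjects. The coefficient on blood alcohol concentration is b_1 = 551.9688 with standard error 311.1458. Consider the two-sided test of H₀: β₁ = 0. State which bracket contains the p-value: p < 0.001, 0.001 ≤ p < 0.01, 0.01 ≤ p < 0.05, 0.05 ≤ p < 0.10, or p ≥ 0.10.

t = 551.9688 / 311.1458 = 1.774.
df = n − 2 = 146 − 2 = 144.
Two-sided p = 2·P(T_{144} > |t|) ≈ 0.0782.
So 0.05 ≤ p < 0.10.

0.05 ≤ p < 0.10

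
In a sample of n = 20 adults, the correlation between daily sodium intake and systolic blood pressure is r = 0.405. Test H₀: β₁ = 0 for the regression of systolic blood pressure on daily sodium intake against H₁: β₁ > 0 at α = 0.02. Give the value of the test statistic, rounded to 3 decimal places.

t = r·√(n − 2)/√(1 − r²) = 0.405·√18/√0.835975 = 1.879.
df = n − 2 = 18.
One-sided p ≈ 0.0382, which is ≥ 0.02, so fail to reject H₀.
The data do not give significant evidence of a linear association between daily sodium intake and systolic blood pressure.

t = 1.879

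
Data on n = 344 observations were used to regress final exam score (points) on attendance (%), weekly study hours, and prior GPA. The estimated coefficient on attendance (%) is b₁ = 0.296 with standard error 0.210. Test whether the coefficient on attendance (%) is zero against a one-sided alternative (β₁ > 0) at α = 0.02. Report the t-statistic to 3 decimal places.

H₀: β₁ = 0 vs H₁: β₁ > 0.
t = (b₁ − β₁⁰)/SE = 0.296 / 0.210 = 1.410.
df = n − k − 1 = 344 − 3 − 1 = 340.
One-sided p ≈ 0.0798, which is ≥ 0.02, so fail to reject H₀.
The data do not give significant evidence that the true slope on attendance (%) is positive, holding the other predictors fixed.

t = 1.410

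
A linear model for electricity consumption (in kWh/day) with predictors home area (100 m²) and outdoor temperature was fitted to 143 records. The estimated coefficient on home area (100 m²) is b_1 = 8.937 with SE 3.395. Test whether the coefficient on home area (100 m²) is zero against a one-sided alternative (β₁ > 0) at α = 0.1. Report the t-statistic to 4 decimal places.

H₀: β₁ = 0 vs H₁: β₁ > 0.
t = (b_1 − β₁⁰)/SE = 8.937 / 3.395 = 2.6324.
df = n − k − 1 = 143 − 2 − 1 = 140.
One-sided p ≈ 0.0047, which is < 0.1, so reject H₀.
There is evidence that the true slope on home area (100 m²) is positive, holding the other predictors fixed.

t = 2.6324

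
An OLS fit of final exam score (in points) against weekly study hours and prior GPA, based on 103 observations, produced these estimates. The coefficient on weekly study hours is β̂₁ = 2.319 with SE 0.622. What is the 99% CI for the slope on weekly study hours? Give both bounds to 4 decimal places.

df = n − k − 1 = 103 − 2 − 1 = 100.
t* = t_{0.005, 100} = 2.625891.
Margin = t* × SE = 2.625891 × 0.622 = 1.633304.
CI: 2.319 ± 1.633304 → (0.6857, 3.9523).
With 99% confidence, each one-unit increase in weekly study hours is associated with a change of between 0.6857 and 3.9523 points in final exam score, holding the other predictors fixed.

(0.6857, 3.9523)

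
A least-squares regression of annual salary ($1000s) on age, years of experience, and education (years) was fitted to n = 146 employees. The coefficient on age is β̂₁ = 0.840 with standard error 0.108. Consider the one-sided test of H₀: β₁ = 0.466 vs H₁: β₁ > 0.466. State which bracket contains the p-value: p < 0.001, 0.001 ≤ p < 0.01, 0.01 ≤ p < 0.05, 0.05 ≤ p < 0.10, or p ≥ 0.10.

t = (0.840 − 0.466) / 0.108 = 3.463.
df = n − k − 1 = 146 − 3 − 1 = 142.
One-sided p = P(T_{142} > t) ≈ 0.0004.
So p < 0.001.

p < 0.001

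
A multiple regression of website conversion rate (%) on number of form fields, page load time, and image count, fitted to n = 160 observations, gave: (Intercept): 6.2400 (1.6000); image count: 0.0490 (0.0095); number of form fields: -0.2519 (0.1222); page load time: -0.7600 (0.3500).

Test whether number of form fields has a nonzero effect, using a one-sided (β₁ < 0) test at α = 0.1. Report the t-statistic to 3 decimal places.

t = -2.061

Read off: b = -0.2519, SE = 0.1222 for number of form fields.
H₀: β₁ = 0 vs H₁: β₁ < 0.
t = -0.2519 / 0.1222 = -2.061.
df = n − k − 1 = 160 − 3 − 1 = 156.
One-sided p ≈ 0.0205, which is < 0.1, so reject H₀.
There is evidence that the true slope on number of form fields is negative, holding the other predictors fixed.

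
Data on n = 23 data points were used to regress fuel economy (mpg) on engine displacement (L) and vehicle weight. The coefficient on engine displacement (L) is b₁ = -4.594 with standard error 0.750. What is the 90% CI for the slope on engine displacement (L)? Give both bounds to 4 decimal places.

df = n − k − 1 = 23 − 2 − 1 = 20.
t* = t_{0.05, 20} = 1.724718.
Margin = t* × SE = 1.724718 × 0.750 = 1.293539.
CI: -4.594 ± 1.293539 → (-5.8875, -3.3005).
With 90% confidence, each one-unit increase in engine displacement (L) is associated with a change of between -5.8875 and -3.3005 mpg in fuel economy, holding the other predictors fixed.

(-5.8875, -3.3005)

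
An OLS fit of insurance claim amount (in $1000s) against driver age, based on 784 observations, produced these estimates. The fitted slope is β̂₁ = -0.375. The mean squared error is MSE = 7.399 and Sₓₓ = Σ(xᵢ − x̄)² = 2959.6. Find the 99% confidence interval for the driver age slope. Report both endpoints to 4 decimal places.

(-0.5041, -0.2459)

SE(β̂₁) = √(MSE/Sₓₓ) = √(7.399/2959.6) = 0.05.
df = n − 2 = 782.
t* = t_{0.005, 782} = 2.582131.
Margin = t* × SE = 2.582131 × 0.05 = 0.129107.
CI: -0.375 ± 0.129107 → (-0.5041, -0.2459).
With 99% confidence, each one-unit increase in driver age is associated with a change of between -0.5041 and -0.2459 $1000s in insurance claim amount.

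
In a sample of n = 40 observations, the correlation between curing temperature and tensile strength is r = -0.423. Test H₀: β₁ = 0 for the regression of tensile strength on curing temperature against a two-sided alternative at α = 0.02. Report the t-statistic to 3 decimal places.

t = -2.878

t = r·√(n − 2)/√(1 − r²) = -0.423·√38/√0.821071 = -2.878.
df = n − 2 = 38.
Two-sided p ≈ 0.0065, which is < 0.02, so reject H₀.
There is evidence of a linear association between curing temperature and tensile strength.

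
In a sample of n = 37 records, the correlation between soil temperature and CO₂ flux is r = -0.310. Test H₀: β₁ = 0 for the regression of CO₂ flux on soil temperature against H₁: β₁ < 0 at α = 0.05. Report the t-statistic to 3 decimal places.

t = -1.929

t = r·√(n − 2)/√(1 − r²) = -0.310·√35/√0.9039 = -1.929.
df = n − 2 = 35.
One-sided p ≈ 0.0309, which is < 0.05, so reject H₀.
There is evidence of a linear association between soil temperature and CO₂ flux.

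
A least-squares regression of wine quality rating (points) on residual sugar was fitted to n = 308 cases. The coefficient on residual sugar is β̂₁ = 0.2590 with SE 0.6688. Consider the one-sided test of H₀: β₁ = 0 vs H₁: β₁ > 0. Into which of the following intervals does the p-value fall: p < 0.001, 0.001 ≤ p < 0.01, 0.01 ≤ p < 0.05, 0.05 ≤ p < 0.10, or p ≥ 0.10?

p ≥ 0.10

t = 0.2590 / 0.6688 = 0.387.
df = n − 2 = 308 − 2 = 306.
One-sided p = P(T_{306} > t) ≈ 0.3494.
So p ≥ 0.10.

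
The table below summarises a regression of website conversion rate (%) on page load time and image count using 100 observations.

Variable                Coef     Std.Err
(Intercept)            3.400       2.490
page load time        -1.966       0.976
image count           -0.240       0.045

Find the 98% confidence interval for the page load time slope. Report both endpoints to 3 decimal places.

(-4.275, 0.343)

Read off: b = -1.966, SE = 0.976 for page load time.
df = n − k − 1 = 100 − 2 − 1 = 97.
t* = t_{0.01, 97} = 2.365407.
Margin = t* × SE = 2.365407 × 0.976 = 2.30864.
CI: -1.966 ± 2.30864 → (-4.275, 0.343).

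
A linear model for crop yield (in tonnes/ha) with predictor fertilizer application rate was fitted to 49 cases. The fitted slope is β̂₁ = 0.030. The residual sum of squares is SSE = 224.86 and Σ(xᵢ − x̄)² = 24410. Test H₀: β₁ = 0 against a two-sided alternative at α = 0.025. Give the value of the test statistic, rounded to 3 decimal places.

MSE = SSE/(n − 2) = 224.86/47 = 4.78426.
SE(β̂₁) = √(MSE/Sₓₓ) = √(4.78426/24410) = 0.0139998.
t = 0.030 / 0.0139998 = 2.143.
df = n − 2 = 47.
Two-sided p ≈ 0.0373, which is ≥ 0.025, so fail to reject H₀.
The data do not give significant evidence of an association between fertilizer application rate and crop yield.

t = 2.143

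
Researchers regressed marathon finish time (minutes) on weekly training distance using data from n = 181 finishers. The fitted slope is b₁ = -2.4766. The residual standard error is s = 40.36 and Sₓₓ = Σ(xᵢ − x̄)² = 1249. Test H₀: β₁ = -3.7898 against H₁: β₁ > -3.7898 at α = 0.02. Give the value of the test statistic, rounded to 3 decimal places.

SE(b₁) = s/√Sₓₓ = 40.36/√1249 = 1.14201.
t = (-2.4766 − (-3.7898)) / 1.14201 = 1.150.
df = n − 2 = 179.
One-sided p ≈ 0.1259, which is ≥ 0.02, so fail to reject H₀.
The data do not give significant evidence that the true slope on weekly training distance exceeds -3.7898 minutes per unit.

t = 1.150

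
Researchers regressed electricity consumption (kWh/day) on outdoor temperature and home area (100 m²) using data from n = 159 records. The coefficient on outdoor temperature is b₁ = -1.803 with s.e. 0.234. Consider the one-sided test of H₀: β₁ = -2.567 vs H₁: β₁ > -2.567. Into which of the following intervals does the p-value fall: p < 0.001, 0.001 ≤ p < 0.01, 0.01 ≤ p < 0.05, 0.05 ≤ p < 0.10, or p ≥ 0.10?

p < 0.001

t = (-1.803 − (-2.567)) / 0.234 = 3.265.
df = n − k − 1 = 159 − 2 − 1 = 156.
One-sided p = P(T_{156} > t) ≈ 0.0007.
So p < 0.001.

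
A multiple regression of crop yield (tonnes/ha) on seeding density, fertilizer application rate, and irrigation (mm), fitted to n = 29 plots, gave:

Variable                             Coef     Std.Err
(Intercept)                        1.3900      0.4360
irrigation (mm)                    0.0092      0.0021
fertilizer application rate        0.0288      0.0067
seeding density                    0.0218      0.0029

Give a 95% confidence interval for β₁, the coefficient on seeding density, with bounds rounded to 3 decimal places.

Read off: b = 0.0218, SE = 0.0029 for seeding density.
df = n − k − 1 = 29 − 3 − 1 = 25.
t* = t_{0.025, 25} = 2.059539.
Margin = t* × SE = 2.059539 × 0.0029 = 0.00597.
CI: 0.0218 ± 0.00597 → (0.016, 0.028).

(0.016, 0.028)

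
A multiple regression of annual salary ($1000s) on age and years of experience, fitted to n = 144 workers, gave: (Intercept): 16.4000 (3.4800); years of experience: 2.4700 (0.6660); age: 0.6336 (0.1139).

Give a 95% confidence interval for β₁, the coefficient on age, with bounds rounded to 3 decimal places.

(0.408, 0.859)

Read off: b = 0.6336, SE = 0.1139 for age.
df = n − k − 1 = 144 − 2 − 1 = 141.
t* = t_{0.025, 141} = 1.976931.
Margin = t* × SE = 1.976931 × 0.1139 = 0.22517.
CI: 0.6336 ± 0.22517 → (0.408, 0.859).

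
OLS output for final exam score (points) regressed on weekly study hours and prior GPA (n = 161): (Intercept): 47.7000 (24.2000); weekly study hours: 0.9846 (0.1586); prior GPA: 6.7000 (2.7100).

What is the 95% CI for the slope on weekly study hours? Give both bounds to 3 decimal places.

(0.671, 1.298)

Read off: b = 0.9846, SE = 0.1586 for weekly study hours.
df = n − k − 1 = 161 − 2 − 1 = 158.
t* = t_{0.025, 158} = 1.975092.
Margin = t* × SE = 1.975092 × 0.1586 = 0.31325.
CI: 0.9846 ± 0.31325 → (0.671, 1.298).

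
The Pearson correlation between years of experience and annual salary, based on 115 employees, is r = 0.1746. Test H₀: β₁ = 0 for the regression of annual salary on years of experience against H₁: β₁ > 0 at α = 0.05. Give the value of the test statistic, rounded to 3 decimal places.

t = 1.885

t = r·√(n − 2)/√(1 − r²) = 0.1746·√113/√0.969515 = 1.885.
df = n − 2 = 113.
One-sided p ≈ 0.0310, which is < 0.05, so reject H₀.
There is evidence of a linear association between years of experience and annual salary.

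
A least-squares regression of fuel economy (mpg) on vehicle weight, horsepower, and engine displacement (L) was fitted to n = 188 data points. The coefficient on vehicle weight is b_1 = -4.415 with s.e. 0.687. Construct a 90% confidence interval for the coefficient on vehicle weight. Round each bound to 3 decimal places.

(-5.551, -3.279)

df = n − k − 1 = 188 − 3 − 1 = 184.
t* = t_{0.05, 184} = 1.653177.
Margin = t* × SE = 1.653177 × 0.687 = 1.13573.
CI: -4.415 ± 1.13573 → (-5.551, -3.279).
With 90% confidence, each one-unit increase in vehicle weight is associated with a change of between -5.551 and -3.279 mpg in fuel economy, holding the other predictors fixed.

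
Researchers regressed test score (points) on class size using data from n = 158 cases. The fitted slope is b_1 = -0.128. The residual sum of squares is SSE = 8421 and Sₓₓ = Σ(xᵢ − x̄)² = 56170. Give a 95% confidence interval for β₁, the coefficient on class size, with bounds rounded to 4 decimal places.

MSE = SSE/(n − 2) = 8421/156 = 53.9808.
SE(b_1) = √(MSE/Sₓₓ) = √(53.9808/56170) = 0.0310004.
df = n − 2 = 156.
t* = t_{0.025, 156} = 1.975288.
Margin = t* × SE = 1.975288 × 0.0310004 = 0.061235.
CI: -0.128 ± 0.061235 → (-0.1892, -0.0668).
With 95% confidence, each one-unit increase in class size is associated with a change of between -0.1892 and -0.0668 points in test score.

(-0.1892, -0.0668)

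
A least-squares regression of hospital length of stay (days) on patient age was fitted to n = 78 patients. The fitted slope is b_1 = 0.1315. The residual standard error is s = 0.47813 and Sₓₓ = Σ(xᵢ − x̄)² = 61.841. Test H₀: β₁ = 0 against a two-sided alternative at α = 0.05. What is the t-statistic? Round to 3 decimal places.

t = 2.163

SE(b_1) = s/√Sₓₓ = 0.47813/√61.841 = 0.0608006.
t = 0.1315 / 0.0608006 = 2.163.
df = n − 2 = 76.
Two-sided p ≈ 0.0337, which is < 0.05, so reject H₀.
There is evidence that patient age is associated with hospital length of stay.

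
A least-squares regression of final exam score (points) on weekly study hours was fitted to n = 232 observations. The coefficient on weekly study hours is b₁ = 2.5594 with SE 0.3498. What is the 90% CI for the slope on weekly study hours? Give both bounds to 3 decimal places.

df = n − 2 = 232 − 2 = 230.
t* = t_{0.05, 230} = 1.651506.
Margin = t* × SE = 1.651506 × 0.3498 = 0.57770.
CI: 2.5594 ± 0.57770 → (1.982, 3.137).
With 90% confidence, each one-unit increase in weekly study hours is associated with a change of between 1.982 and 3.137 points in final exam score.

(1.982, 3.137)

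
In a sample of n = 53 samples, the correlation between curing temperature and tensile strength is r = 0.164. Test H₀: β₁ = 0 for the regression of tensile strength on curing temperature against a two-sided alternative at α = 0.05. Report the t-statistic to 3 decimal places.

t = 1.187

t = r·√(n − 2)/√(1 − r²) = 0.164·√51/√0.973104 = 1.187.
df = n − 2 = 51.
Two-sided p ≈ 0.2406, which is ≥ 0.05, so fail to reject H₀.
The data do not give significant evidence of a linear association between curing temperature and tensile strength.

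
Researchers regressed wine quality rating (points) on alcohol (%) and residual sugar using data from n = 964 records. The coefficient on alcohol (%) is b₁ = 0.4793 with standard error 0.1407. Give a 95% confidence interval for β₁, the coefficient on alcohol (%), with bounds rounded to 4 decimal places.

(0.2032, 0.7554)

df = n − k − 1 = 964 − 2 − 1 = 961.
t* = t_{0.025, 961} = 1.962436.
Margin = t* × SE = 1.962436 × 0.1407 = 0.276115.
CI: 0.4793 ± 0.276115 → (0.2032, 0.7554).
With 95% confidence, each one-unit increase in alcohol (%) is associated with a change of between 0.2032 and 0.7554 points in wine quality rating, holding the other predictors fixed.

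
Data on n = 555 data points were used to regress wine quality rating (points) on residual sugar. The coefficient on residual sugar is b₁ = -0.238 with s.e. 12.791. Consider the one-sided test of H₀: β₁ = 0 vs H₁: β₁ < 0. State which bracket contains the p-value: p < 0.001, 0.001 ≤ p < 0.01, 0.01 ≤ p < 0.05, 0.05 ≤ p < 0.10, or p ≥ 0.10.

p ≥ 0.10

t = -0.238 / 12.791 = -0.019.
df = n − 2 = 555 − 2 = 553.
One-sided p = P(T_{553} < t) ≈ 0.4926.
So p ≥ 0.10.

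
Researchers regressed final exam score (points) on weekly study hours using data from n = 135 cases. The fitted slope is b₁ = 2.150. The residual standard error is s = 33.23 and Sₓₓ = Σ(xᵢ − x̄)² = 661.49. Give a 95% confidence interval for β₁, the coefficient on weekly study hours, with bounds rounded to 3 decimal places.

SE(b₁) = s/√Sₓₓ = 33.23/√661.49 = 1.29202.
df = n − 2 = 133.
t* = t_{0.025, 133} = 1.977961.
Margin = t* × SE = 1.977961 × 1.29202 = 2.55556.
CI: 2.150 ± 2.55556 → (-0.406, 4.706).
With 95% confidence, each one-unit increase in weekly study hours is associated with a change of between -0.406 and 4.706 points in final exam score.

(-0.406, 4.706)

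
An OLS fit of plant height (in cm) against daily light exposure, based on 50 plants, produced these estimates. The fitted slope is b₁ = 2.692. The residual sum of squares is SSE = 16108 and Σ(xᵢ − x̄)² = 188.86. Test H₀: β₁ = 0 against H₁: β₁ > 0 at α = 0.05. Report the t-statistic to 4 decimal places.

t = 2.0195

MSE = SSE/(n − 2) = 16108/48 = 335.583.
SE(b₁) = √(MSE/Sₓₓ) = √(335.583/188.86) = 1.333.
t = 2.692 / 1.333 = 2.0195.
df = n − 2 = 48.
One-sided p ≈ 0.0245, which is < 0.05, so reject H₀.
There is evidence that the true slope on daily light exposure is positive.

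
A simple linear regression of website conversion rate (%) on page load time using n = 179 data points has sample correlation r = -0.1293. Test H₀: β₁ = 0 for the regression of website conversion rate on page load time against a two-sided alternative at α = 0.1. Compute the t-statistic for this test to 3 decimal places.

t = r·√(n − 2)/√(1 − r²) = -0.1293·√177/√0.983282 = -1.735.
df = n − 2 = 177.
Two-sided p ≈ 0.0845, which is < 0.1, so reject H₀.
There is evidence of a linear association between page load time and website conversion rate.

t = -1.735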